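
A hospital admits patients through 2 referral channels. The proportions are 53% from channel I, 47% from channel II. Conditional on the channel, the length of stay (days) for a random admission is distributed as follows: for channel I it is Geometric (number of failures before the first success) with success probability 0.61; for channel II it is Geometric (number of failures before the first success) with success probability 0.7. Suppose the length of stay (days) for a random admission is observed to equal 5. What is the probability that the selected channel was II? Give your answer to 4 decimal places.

Likelihoods P(X=5 | ·): I: 0.00550368; II: 0.001701.
Posterior ∝ prior × likelihood. Numerator for II: 0.47·0.001701 = 0.00079947.
Normalizing constant: 0.53·0.00550368 + 0.47·0.001701 = 0.00371642.
P(II | observation) = 0.00079947 / 0.00371642 = 0.215118.

0.2151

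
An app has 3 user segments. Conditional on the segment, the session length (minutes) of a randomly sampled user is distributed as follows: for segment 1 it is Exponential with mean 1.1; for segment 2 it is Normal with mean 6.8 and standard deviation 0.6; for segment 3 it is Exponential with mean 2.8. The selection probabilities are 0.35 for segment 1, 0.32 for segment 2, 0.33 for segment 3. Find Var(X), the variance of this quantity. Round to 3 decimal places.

8.788

Per component, 1: μ=1.1, E[X²]=2.42; 2: μ=6.8, E[X²]=46.6; 3: μ=2.8, E[X²]=15.68.
E[X] = 0.35·1.1 + 0.32·6.8 + 0.33·2.8 = 3.485.
E[X²] = 0.35·2.42 + 0.32·46.6 + 0.33·15.68 = 20.9334.
Var(X) = E[X²] − (E[X])² = 20.9334 − 12.1452 = 8.78817.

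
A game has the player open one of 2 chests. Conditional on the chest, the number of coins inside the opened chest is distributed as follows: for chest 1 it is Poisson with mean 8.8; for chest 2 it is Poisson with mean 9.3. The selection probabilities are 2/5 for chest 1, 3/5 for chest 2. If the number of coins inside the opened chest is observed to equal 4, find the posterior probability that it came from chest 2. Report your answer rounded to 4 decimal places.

Likelihoods P(X=4 | ·): 1: 0.0376641; 2: 0.0284959.
Posterior ∝ prior × likelihood. Numerator for 2: 0.6·0.0284959 = 0.0170975.
Normalizing constant: 0.4·0.0376641 + 0.6·0.0284959 = 0.0321632.
P(2 | observation) = 0.0170975 / 0.0321632 = 0.531587.

0.5316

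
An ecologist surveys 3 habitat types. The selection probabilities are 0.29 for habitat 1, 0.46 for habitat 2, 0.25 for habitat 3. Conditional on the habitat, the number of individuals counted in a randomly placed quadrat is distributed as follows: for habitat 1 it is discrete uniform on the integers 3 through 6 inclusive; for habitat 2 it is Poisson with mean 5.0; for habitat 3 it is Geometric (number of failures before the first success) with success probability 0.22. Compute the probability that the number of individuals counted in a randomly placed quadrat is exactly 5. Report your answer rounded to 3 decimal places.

Conditional on each habitat, P(X = 5): 1: 0.25; 2: 0.175467; 3: 0.0635178.
By total probability, P(X = 5) = 0.29·0.25 + 0.46·0.175467 + 0.25·0.0635178 = 0.169094.

0.169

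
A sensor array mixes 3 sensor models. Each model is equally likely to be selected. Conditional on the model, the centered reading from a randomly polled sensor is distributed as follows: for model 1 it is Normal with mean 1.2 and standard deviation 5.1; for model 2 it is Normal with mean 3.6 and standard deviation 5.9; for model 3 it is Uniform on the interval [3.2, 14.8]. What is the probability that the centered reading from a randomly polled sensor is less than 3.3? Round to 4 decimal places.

0.3827

Conditional on each model, P(X < 3.3): 1: 0.659744; 2: 0.479724; 3: 0.00862069.
By total probability, P(X < 3.3) = 0.333333·0.659744 + 0.333333·0.479724 + 0.333333·0.00862069 = 0.382696.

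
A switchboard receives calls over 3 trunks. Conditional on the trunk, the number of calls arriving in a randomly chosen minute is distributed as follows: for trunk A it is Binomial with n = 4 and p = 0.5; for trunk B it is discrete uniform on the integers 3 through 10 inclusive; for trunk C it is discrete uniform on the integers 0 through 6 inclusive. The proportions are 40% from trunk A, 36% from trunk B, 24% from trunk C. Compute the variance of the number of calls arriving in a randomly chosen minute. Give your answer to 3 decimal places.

7.320

Per component, A: μ=2, E[X²]=5; B: μ=6.5, E[X²]=47.5; C: μ=3, E[X²]=13.
E[X] = 0.4·2 + 0.36·6.5 + 0.24·3 = 3.86.
E[X²] = 0.4·5 + 0.36·47.5 + 0.24·13 = 22.22.
Var(X) = E[X²] − (E[X])² = 22.22 − 14.8996 = 7.3204.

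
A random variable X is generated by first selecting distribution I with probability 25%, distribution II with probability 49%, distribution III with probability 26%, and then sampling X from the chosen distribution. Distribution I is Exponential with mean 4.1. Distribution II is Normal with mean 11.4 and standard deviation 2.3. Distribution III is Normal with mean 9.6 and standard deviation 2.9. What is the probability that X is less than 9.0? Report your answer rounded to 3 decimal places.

Conditional on each component, P(X < 9.0): I: 0.888655; II: 0.148363; III: 0.418045.
By total probability, P(X < 9.0) = 0.25·0.888655 + 0.49·0.148363 + 0.26·0.418045 = 0.403554.

0.404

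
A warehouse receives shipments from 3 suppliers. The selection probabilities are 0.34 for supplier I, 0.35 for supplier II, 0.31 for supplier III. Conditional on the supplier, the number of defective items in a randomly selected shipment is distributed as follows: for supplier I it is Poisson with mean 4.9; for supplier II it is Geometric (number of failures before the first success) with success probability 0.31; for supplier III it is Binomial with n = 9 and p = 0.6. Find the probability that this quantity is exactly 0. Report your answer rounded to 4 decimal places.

Conditional on each supplier, P(X = 0): I: 0.00744658; II: 0.31; III: 0.000262144.
By total probability, P(X = 0) = 0.34·0.00744658 + 0.35·0.31 + 0.31·0.000262144 = 0.111113.

0.1111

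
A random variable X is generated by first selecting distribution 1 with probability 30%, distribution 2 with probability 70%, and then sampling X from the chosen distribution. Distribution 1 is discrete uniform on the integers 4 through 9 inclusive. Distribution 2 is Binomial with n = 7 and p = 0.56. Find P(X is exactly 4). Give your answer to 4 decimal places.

0.2552

Conditional on each component, P(X = 4): 1: 0.166667; 2: 0.29321.
By total probability, P(X = 4) = 0.3·0.166667 + 0.7·0.29321 = 0.255247.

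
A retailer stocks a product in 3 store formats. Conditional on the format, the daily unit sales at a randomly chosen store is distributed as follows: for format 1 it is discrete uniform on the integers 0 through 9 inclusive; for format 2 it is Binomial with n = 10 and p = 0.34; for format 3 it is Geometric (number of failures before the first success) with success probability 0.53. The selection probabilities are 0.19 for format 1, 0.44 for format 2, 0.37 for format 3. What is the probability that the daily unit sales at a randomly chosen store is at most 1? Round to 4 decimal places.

Conditional on each format, P(X ≤ 1): 1: 0.2; 2: 0.0964765; 3: 0.7791.
By total probability, P(X ≤ 1) = 0.19·0.2 + 0.44·0.0964765 + 0.37·0.7791 = 0.368717.

0.3687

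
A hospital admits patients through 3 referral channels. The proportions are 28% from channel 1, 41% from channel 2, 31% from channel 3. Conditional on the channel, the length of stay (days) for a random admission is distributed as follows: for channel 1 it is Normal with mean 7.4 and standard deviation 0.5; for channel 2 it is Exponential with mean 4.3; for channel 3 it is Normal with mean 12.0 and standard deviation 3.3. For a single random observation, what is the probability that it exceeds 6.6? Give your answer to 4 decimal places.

Conditional on each channel, P(X > 6.6): 1: 0.945201; 2: 0.215481; 3: 0.949118.
By total probability, P(X > 6.6) = 0.28·0.945201 + 0.41·0.215481 + 0.31·0.949118 = 0.64723.

0.6472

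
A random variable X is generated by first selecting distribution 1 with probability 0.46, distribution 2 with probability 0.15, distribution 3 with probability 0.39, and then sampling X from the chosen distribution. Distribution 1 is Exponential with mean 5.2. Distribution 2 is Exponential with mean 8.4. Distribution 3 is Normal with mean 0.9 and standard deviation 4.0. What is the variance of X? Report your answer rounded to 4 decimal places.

Per component, 1: μ=5.2, E[X²]=54.08; 2: μ=8.4, E[X²]=141.12; 3: μ=0.9, E[X²]=16.81.
E[X] = 0.46·5.2 + 0.15·8.4 + 0.39·0.9 = 4.003.
E[X²] = 0.46·54.08 + 0.15·141.12 + 0.39·16.81 = 52.6007.
Var(X) = E[X²] − (E[X])² = 52.6007 − 16.024 = 36.5767.

36.5767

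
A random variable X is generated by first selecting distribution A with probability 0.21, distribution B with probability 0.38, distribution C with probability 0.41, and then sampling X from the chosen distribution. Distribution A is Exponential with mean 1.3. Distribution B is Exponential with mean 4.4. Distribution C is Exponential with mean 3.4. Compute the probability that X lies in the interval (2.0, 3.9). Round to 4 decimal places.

Conditional on each component, P(2.0 < X < 3.9): A: 0.164924; B: 0.222585; C: 0.237737.
By total probability, P(2.0 < X < 3.9) = 0.21·0.164924 + 0.38·0.222585 + 0.41·0.237737 = 0.216688.

0.2167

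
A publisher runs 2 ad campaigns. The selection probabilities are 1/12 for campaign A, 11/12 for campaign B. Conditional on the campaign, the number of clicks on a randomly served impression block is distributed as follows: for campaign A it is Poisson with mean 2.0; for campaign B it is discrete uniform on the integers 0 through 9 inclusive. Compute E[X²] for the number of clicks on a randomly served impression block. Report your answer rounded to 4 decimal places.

For each component E[X²] = Var + (mean)², giving A: 6; B: 28.5.
Overall E[X²] = 0.0833333·6 + 0.916667·28.5 = 26.625.

26.6250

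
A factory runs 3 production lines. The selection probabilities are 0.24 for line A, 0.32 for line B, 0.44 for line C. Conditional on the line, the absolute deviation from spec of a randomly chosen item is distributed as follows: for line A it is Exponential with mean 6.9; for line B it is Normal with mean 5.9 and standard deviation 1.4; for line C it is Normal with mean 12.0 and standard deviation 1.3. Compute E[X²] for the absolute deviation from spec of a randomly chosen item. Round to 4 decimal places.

98.7228

For each component E[X²] = Var + (mean)², giving A: 95.22; B: 36.77; C: 145.69.
Overall E[X²] = 0.24·95.22 + 0.32·36.77 + 0.44·145.69 = 98.7228.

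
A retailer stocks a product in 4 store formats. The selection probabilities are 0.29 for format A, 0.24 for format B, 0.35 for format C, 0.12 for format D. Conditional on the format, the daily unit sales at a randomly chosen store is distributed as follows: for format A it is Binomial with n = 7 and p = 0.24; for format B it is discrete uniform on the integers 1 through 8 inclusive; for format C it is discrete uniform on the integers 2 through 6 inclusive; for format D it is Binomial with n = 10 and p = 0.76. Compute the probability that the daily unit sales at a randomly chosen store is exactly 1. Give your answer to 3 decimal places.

0.124

Conditional on each format, P(X = 1): A: 0.323736; B: 0.125; C: 0; D: 2.00777e-05.
By total probability, P(X = 1) = 0.29·0.323736 + 0.24·0.125 + 0.35·0 + 0.12·2.00777e-05 = 0.123886.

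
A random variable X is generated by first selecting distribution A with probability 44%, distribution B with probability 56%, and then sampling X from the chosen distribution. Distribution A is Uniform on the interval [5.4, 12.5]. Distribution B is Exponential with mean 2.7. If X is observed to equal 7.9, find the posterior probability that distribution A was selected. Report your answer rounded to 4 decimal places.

Likelihoods f(7.9 | ·): A: 0.140845; B: 0.0198574.
Posterior ∝ prior × likelihood. Numerator for A: 0.44·0.140845 = 0.0619718.
Normalizing constant: 0.44·0.140845 + 0.56·0.0198574 = 0.073092.
P(A | observation) = 0.0619718 / 0.073092 = 0.847861.

0.8479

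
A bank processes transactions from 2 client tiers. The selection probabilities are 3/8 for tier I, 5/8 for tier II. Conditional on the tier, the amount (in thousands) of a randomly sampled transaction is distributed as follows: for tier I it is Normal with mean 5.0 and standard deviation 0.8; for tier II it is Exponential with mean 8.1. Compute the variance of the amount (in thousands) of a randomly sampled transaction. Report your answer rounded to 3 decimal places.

43.499

Per component, I: μ=5, E[X²]=25.64; II: μ=8.1, E[X²]=131.22.
E[X] = 0.375·5 + 0.625·8.1 = 6.9375.
E[X²] = 0.375·25.64 + 0.625·131.22 = 91.6275.
Var(X) = E[X²] − (E[X])² = 91.6275 − 48.1289 = 43.4986.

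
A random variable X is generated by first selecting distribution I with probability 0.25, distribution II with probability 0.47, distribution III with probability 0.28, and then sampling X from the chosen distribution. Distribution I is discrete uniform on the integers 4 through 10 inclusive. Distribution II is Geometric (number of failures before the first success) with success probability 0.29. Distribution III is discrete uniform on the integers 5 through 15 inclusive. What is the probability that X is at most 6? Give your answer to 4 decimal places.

Conditional on each component, P(X ≤ 6): I: 0.428571; II: 0.909049; III: 0.181818.
By total probability, P(X ≤ 6) = 0.25·0.428571 + 0.47·0.909049 + 0.28·0.181818 = 0.585305.

0.5853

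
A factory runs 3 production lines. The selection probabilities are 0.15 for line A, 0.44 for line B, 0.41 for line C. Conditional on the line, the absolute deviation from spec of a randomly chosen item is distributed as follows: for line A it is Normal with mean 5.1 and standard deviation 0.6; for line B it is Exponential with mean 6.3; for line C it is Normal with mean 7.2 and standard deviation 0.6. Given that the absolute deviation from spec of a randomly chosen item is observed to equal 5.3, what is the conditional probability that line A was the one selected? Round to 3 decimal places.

0.747

Likelihoods f(5.3 | ·): A: 0.628972; B: 0.0684385; C: 0.00441829.
Posterior ∝ prior × likelihood. Numerator for A: 0.15·0.628972 = 0.0943458.
Normalizing constant: 0.15·0.628972 + 0.44·0.0684385 + 0.41·0.00441829 = 0.12627.
P(A | observation) = 0.0943458 / 0.12627 = 0.747174.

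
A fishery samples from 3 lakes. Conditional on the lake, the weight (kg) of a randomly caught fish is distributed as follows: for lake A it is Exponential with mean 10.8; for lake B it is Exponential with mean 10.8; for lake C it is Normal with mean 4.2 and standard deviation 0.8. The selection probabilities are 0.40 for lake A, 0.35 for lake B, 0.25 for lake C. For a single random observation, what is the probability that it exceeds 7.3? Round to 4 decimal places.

Conditional on each lake, P(X > 7.3): A: 0.508685; B: 0.508685; C: 5.33123e-05.
By total probability, P(X > 7.3) = 0.4·0.508685 + 0.35·0.508685 + 0.25·5.33123e-05 = 0.381527.

0.3815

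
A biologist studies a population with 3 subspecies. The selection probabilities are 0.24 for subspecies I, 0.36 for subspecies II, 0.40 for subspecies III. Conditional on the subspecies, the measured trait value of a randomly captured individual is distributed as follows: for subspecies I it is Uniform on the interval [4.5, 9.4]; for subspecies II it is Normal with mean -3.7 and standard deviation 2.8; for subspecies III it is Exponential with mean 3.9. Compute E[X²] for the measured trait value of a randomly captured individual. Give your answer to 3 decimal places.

31.992

For each component E[X²] = Var + (mean)², giving I: 50.3033; II: 21.53; III: 30.42.
Overall E[X²] = 0.24·50.3033 + 0.36·21.53 + 0.4·30.42 = 31.9916.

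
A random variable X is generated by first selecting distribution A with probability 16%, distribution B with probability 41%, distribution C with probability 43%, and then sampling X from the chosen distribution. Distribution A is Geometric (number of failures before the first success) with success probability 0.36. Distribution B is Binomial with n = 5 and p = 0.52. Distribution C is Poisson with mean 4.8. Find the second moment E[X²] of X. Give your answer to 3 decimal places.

16.550

For each component E[X²] = Var + (mean)², giving A: 8.09877; B: 8.008; C: 27.84.
Overall E[X²] = 0.16·8.09877 + 0.41·8.008 + 0.43·27.84 = 16.5503.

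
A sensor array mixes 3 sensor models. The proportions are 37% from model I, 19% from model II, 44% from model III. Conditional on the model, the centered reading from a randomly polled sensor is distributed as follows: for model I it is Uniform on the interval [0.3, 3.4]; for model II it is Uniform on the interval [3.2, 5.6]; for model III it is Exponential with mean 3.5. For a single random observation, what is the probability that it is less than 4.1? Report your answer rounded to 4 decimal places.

0.7449

Conditional on each model, P(X < 4.1): I: 1; II: 0.375; III: 0.690076.
By total probability, P(X < 4.1) = 0.37·1 + 0.19·0.375 + 0.44·0.690076 = 0.744883.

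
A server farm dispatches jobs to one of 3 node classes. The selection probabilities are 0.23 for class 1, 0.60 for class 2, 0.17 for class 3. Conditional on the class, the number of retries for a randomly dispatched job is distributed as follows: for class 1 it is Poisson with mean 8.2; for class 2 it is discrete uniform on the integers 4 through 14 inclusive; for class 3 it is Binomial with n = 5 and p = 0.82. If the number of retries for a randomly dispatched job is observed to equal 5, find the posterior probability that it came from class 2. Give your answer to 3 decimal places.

Likelihoods P(X=5 | ·): 1: 0.0848542; 2: 0.0909091; 3: 0.37074.
Posterior ∝ prior × likelihood. Numerator for 2: 0.6·0.0909091 = 0.0545455.
Normalizing constant: 0.23·0.0848542 + 0.6·0.0909091 + 0.17·0.37074 = 0.137088.
P(2 | observation) = 0.0545455 / 0.137088 = 0.397887.

0.398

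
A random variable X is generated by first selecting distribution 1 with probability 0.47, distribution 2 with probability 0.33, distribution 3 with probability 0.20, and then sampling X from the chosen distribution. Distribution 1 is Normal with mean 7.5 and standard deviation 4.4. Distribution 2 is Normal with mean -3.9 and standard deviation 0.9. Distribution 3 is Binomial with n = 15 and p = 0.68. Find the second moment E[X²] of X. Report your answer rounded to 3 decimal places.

For each component E[X²] = Var + (mean)², giving 1: 75.61; 2: 16.02; 3: 107.304.
Overall E[X²] = 0.47·75.61 + 0.33·16.02 + 0.2·107.304 = 62.2841.

62.284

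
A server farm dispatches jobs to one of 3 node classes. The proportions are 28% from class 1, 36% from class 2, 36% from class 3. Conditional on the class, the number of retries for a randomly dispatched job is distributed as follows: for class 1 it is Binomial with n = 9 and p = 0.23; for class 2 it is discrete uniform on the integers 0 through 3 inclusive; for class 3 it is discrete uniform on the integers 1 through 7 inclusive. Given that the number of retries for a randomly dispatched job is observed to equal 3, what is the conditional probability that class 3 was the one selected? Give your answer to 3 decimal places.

0.256

Likelihoods P(X=3 | ·): 1: 0.213014; 2: 0.25; 3: 0.142857.
Posterior ∝ prior × likelihood. Numerator for 3: 0.36·0.142857 = 0.0514286.
Normalizing constant: 0.28·0.213014 + 0.36·0.25 + 0.36·0.142857 = 0.201072.
P(3 | observation) = 0.0514286 / 0.201072 = 0.255771.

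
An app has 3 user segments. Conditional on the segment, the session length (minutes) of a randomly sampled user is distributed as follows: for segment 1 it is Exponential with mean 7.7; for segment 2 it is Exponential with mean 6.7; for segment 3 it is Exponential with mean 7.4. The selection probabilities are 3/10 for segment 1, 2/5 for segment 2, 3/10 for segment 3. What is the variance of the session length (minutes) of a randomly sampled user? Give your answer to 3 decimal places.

52.358

Per component, 1: μ=7.7, E[X²]=118.58; 2: μ=6.7, E[X²]=89.78; 3: μ=7.4, E[X²]=109.52.
E[X] = 0.3·7.7 + 0.4·6.7 + 0.3·7.4 = 7.21.
E[X²] = 0.3·118.58 + 0.4·89.78 + 0.3·109.52 = 104.342.
Var(X) = E[X²] − (E[X])² = 104.342 − 51.9841 = 52.3579.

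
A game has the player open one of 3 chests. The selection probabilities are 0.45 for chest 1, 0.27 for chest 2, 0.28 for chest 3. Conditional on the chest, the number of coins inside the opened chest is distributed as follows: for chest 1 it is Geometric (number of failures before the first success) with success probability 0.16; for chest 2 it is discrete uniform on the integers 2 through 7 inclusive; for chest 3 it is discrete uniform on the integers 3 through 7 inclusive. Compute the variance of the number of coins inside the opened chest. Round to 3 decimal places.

16.208

Per component, 1: μ=5.25, E[X²]=60.375; 2: μ=4.5, E[X²]=23.1667; 3: μ=5, E[X²]=27.
E[X] = 0.45·5.25 + 0.27·4.5 + 0.28·5 = 4.9775.
E[X²] = 0.45·60.375 + 0.27·23.1667 + 0.28·27 = 40.9838.
Var(X) = E[X²] − (E[X])² = 40.9838 − 24.7755 = 16.2082.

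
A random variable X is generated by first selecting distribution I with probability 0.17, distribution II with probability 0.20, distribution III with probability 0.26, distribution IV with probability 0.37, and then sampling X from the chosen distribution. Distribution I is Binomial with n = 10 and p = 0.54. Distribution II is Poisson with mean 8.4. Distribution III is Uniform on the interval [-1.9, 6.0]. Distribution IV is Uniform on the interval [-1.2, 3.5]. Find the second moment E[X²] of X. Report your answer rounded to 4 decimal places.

For each component E[X²] = Var + (mean)², giving I: 31.644; II: 78.96; III: 9.40333; IV: 3.16333.
Overall E[X²] = 0.17·31.644 + 0.2·78.96 + 0.26·9.40333 + 0.37·3.16333 = 24.7868.

24.7868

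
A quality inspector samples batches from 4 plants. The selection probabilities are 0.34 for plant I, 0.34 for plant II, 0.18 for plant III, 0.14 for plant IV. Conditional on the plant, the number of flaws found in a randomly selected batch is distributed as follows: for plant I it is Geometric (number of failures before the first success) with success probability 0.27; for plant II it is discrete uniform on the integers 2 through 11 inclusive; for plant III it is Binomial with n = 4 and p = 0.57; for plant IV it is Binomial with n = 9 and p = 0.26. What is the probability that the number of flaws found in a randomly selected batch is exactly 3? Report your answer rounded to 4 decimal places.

0.1610

Conditional on each plant, P(X = 3): I: 0.105035; II: 0.1; III: 0.318532; IV: 0.242432.
By total probability, P(X = 3) = 0.34·0.105035 + 0.34·0.1 + 0.18·0.318532 + 0.14·0.242432 = 0.160988.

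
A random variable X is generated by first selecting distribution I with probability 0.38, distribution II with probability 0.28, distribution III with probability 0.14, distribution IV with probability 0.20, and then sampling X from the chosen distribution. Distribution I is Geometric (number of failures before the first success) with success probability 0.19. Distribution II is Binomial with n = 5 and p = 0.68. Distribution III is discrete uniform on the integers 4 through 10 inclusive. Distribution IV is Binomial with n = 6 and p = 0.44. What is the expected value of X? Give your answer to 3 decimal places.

4.080

Component means — I: 4.26316; II: 3.4; III: 7; IV: 2.64.
E[X] = 0.38·4.26316 + 0.28·3.4 + 0.14·7 + 0.2·2.64 = 4.08.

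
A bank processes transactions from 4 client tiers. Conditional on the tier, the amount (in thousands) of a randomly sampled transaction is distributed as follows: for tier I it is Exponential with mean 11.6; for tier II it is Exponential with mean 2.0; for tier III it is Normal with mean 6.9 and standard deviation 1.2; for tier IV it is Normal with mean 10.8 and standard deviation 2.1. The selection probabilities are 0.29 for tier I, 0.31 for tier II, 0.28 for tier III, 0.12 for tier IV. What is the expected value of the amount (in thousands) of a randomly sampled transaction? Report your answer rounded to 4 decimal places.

Component means — I: 11.6; II: 2; III: 6.9; IV: 10.8.
E[X] = 0.29·11.6 + 0.31·2 + 0.28·6.9 + 0.12·10.8 = 7.212.

7.2120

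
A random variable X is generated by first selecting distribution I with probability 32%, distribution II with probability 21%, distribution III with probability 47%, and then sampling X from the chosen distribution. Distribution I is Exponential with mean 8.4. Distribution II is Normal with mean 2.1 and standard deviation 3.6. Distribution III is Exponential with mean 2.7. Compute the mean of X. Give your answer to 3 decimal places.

4.398

Component means — I: 8.4; II: 2.1; III: 2.7.
E[X] = 0.32·8.4 + 0.21·2.1 + 0.47·2.7 = 4.398.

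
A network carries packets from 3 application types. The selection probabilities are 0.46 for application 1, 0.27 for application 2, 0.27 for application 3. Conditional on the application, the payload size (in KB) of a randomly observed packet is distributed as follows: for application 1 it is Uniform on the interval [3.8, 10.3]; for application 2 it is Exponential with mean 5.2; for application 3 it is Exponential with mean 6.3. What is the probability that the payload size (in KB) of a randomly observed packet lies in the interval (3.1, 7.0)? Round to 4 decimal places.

Conditional on each application, P(3.1 < X < 7.0): 1: 0.492308; 2: 0.290687; 3: 0.282171.
By total probability, P(3.1 < X < 7.0) = 0.46·0.492308 + 0.27·0.290687 + 0.27·0.282171 = 0.381133.

0.3811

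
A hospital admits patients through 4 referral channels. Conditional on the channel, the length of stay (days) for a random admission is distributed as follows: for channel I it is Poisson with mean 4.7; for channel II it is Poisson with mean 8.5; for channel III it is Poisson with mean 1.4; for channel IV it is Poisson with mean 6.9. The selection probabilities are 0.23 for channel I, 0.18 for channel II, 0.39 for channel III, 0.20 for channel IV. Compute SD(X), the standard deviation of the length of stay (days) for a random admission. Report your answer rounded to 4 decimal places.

3.5107

Per component, I: μ=4.7, E[X²]=26.79; II: μ=8.5, E[X²]=80.75; III: μ=1.4, E[X²]=3.36; IV: μ=6.9, E[X²]=54.51.
E[X] = 0.23·4.7 + 0.18·8.5 + 0.39·1.4 + 0.2·6.9 = 4.537.
E[X²] = 0.23·26.79 + 0.18·80.75 + 0.39·3.36 + 0.2·54.51 = 32.9091.
Var(X) = E[X²] − (E[X])² = 32.9091 − 20.5844 = 12.3247.
SD(X) = √12.3247 = 3.51066.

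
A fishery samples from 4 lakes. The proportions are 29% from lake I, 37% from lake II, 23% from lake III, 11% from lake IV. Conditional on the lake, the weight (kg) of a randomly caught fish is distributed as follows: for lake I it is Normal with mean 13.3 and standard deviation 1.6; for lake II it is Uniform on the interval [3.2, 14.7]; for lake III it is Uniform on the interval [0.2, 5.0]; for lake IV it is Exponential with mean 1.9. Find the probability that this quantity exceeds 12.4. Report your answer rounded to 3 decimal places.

0.281

Conditional on each lake, P(X > 12.4): I: 0.713112; II: 0.2; III: 0; IV: 0.00146439.
By total probability, P(X > 12.4) = 0.29·0.713112 + 0.37·0.2 + 0.23·0 + 0.11·0.00146439 = 0.280964.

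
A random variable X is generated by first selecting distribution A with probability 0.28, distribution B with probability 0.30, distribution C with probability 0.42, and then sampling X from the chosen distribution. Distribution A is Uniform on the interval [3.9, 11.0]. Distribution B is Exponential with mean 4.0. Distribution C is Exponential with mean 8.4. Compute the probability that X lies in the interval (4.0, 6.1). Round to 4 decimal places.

0.1856

Conditional on each component, P(4.0 < X < 6.1): A: 0.295775; B: 0.150258; C: 0.137397.
By total probability, P(4.0 < X < 6.1) = 0.28·0.295775 + 0.3·0.150258 + 0.42·0.137397 = 0.185601.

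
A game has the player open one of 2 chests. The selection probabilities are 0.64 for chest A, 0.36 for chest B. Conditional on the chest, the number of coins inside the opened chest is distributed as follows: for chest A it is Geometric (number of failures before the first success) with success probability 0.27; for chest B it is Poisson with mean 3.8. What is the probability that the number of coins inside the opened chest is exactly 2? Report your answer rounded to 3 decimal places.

0.150

Conditional on each chest, P(X = 2): A: 0.143883; B: 0.161517.
By total probability, P(X = 2) = 0.64·0.143883 + 0.36·0.161517 = 0.150231.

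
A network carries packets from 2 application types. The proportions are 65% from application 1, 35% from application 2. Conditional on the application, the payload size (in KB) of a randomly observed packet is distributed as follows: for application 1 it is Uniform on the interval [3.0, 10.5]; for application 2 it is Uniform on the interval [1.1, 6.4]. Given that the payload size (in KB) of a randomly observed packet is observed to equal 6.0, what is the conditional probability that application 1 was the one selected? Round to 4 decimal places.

0.5675

Likelihoods f(6.0 | ·): 1: 0.133333; 2: 0.188679.
Posterior ∝ prior × likelihood. Numerator for 1: 0.65·0.133333 = 0.0866667.
Normalizing constant: 0.65·0.133333 + 0.35·0.188679 = 0.152704.
P(1 | observation) = 0.0866667 / 0.152704 = 0.567545.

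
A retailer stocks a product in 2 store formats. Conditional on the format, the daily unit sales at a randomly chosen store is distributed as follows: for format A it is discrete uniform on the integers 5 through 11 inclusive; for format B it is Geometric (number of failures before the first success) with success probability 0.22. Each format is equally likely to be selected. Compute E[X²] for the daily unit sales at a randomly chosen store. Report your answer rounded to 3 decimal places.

For each component E[X²] = Var + (mean)², giving A: 68; B: 28.686.
Overall E[X²] = 0.5·68 + 0.5·28.686 = 48.343.

48.343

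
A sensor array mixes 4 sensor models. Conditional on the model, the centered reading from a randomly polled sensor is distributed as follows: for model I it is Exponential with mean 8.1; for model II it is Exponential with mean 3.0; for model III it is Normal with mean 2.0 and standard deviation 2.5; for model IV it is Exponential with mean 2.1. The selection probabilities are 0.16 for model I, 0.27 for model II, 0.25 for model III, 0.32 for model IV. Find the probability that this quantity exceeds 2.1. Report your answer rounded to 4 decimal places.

Conditional on each model, P(X > 2.1): I: 0.771623; II: 0.496585; III: 0.484047; IV: 0.367879.
By total probability, P(X > 2.1) = 0.16·0.771623 + 0.27·0.496585 + 0.25·0.484047 + 0.32·0.367879 = 0.496271.

0.4963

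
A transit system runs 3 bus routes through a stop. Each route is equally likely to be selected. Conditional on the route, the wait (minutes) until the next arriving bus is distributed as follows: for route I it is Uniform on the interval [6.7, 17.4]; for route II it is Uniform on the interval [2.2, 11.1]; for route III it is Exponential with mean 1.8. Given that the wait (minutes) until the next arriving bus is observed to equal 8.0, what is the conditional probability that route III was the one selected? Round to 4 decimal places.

Likelihoods f(8.0 | ·): I: 0.0934579; II: 0.11236; III: 0.00652424.
Posterior ∝ prior × likelihood. Numerator for III: 0.333333·0.00652424 = 0.00217475.
Normalizing constant: 0.333333·0.0934579 + 0.333333·0.11236 + 0.333333·0.00652424 = 0.0707806.
P(III | observation) = 0.00217475 / 0.0707806 = 0.0307252.

0.0307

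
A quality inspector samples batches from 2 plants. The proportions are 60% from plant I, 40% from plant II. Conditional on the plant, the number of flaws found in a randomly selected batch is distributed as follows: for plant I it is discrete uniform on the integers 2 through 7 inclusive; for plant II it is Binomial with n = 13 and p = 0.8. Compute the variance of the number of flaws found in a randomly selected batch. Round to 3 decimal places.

Per component, I: μ=4.5, E[X²]=23.1667; II: μ=10.4, E[X²]=110.24.
E[X] = 0.6·4.5 + 0.4·10.4 = 6.86.
E[X²] = 0.6·23.1667 + 0.4·110.24 = 57.996.
Var(X) = E[X²] − (E[X])² = 57.996 − 47.0596 = 10.9364.

10.936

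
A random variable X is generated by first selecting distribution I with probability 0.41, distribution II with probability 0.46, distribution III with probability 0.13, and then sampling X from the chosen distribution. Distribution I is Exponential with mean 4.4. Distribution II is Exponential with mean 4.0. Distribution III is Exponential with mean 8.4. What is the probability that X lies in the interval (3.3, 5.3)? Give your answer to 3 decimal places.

Conditional on each component, P(3.3 < X < 5.3): I: 0.172538; II: 0.172432; III: 0.14304.
By total probability, P(3.3 < X < 5.3) = 0.41·0.172538 + 0.46·0.172432 + 0.13·0.14304 = 0.168655.

0.169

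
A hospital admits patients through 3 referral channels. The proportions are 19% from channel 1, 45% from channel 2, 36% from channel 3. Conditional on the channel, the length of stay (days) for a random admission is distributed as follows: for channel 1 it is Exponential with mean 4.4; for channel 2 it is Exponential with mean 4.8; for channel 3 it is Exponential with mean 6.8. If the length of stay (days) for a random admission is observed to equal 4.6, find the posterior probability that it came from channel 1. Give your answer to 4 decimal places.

0.1945

Likelihoods f(4.6 | ·): 1: 0.0798936; 2: 0.0799024; 3: 0.0747659.
Posterior ∝ prior × likelihood. Numerator for 1: 0.19·0.0798936 = 0.0151798.
Normalizing constant: 0.19·0.0798936 + 0.45·0.0799024 + 0.36·0.0747659 = 0.0780516.
P(1 | observation) = 0.0151798 / 0.0780516 = 0.194484.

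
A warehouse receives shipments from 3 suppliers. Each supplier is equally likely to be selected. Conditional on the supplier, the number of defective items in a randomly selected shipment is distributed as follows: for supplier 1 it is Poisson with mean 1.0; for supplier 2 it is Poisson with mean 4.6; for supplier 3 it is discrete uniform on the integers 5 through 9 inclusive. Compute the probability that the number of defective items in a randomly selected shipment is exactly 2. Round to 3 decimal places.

0.097

Conditional on each supplier, P(X = 2): 1: 0.18394; 2: 0.106348; 3: 0.
By total probability, P(X = 2) = 0.333333·0.18394 + 0.333333·0.106348 + 0.333333·0 = 0.0967627.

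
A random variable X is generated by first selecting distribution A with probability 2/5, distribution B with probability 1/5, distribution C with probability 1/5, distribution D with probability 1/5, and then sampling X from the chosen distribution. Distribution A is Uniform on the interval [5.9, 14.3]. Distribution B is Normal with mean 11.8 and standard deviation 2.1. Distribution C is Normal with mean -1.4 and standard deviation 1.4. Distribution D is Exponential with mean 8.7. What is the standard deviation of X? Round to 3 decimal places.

6.416

Per component, A: μ=10.1, E[X²]=107.89; B: μ=11.8, E[X²]=143.65; C: μ=-1.4, E[X²]=3.92; D: μ=8.7, E[X²]=151.38.
E[X] = 0.4·10.1 + 0.2·11.8 + 0.2·-1.4 + 0.2·8.7 = 7.86.
E[X²] = 0.4·107.89 + 0.2·143.65 + 0.2·3.92 + 0.2·151.38 = 102.946.
Var(X) = E[X²] − (E[X])² = 102.946 − 61.7796 = 41.1664.
SD(X) = √41.1664 = 6.4161.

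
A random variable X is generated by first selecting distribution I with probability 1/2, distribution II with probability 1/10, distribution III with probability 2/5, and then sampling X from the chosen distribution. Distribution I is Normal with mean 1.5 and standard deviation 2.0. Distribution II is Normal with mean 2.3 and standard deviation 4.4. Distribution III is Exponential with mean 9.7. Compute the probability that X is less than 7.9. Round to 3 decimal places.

Conditional on each component, P(X < 7.9): I: 0.999313; II: 0.898443; III: 0.55711.
By total probability, P(X < 7.9) = 0.5·0.999313 + 0.1·0.898443 + 0.4·0.55711 = 0.812345.

0.812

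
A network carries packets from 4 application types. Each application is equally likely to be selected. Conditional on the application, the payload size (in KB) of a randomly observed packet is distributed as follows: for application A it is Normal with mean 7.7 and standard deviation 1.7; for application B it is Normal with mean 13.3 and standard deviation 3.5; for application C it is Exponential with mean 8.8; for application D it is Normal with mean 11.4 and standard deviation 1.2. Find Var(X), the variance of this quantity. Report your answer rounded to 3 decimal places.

28.310

Per component, A: μ=7.7, E[X²]=62.18; B: μ=13.3, E[X²]=189.14; C: μ=8.8, E[X²]=154.88; D: μ=11.4, E[X²]=131.4.
E[X] = 0.25·7.7 + 0.25·13.3 + 0.25·8.8 + 0.25·11.4 = 10.3.
E[X²] = 0.25·62.18 + 0.25·189.14 + 0.25·154.88 + 0.25·131.4 = 134.4.
Var(X) = E[X²] − (E[X])² = 134.4 − 106.09 = 28.31.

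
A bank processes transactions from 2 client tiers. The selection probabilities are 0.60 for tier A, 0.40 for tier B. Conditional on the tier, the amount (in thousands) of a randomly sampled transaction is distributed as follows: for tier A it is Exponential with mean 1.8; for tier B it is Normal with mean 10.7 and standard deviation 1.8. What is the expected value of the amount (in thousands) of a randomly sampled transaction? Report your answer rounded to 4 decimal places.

5.3600

Component means — A: 1.8; B: 10.7.
E[X] = 0.6·1.8 + 0.4·10.7 = 5.36.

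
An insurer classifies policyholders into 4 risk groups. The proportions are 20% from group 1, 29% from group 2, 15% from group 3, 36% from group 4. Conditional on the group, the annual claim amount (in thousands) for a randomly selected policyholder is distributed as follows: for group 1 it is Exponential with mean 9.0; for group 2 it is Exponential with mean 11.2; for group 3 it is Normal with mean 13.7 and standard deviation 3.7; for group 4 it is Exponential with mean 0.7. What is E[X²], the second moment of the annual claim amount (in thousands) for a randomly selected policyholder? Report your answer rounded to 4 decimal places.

135.7150

For each component E[X²] = Var + (mean)², giving 1: 162; 2: 250.88; 3: 201.38; 4: 0.98.
Overall E[X²] = 0.2·162 + 0.29·250.88 + 0.15·201.38 + 0.36·0.98 = 135.715.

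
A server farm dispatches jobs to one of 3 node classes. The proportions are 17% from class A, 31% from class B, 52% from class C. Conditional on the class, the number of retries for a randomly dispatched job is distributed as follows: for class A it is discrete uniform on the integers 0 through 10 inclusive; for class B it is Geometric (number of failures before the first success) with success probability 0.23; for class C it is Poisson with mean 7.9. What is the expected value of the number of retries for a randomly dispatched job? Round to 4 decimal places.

Component means — A: 5; B: 3.34783; C: 7.9.
E[X] = 0.17·5 + 0.31·3.34783 + 0.52·7.9 = 5.99583.

5.9958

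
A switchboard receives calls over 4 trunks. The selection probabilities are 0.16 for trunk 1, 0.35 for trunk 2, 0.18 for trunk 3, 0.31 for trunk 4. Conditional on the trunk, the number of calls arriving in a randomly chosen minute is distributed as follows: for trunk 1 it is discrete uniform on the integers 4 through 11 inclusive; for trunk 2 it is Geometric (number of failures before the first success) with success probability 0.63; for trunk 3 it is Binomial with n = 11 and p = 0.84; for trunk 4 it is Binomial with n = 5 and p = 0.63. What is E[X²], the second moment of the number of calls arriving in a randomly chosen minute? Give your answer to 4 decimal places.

29.3584

For each component E[X²] = Var + (mean)², giving 1: 61.5; 2: 1.27715; 3: 86.856; 4: 11.088.
Overall E[X²] = 0.16·61.5 + 0.35·1.27715 + 0.18·86.856 + 0.31·11.088 = 29.3584.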